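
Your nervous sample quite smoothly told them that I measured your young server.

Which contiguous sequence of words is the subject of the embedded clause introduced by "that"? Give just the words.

I

In the embedded clause introduced by "that" the verb is "measured"; the NP preceding it, "I", is the subject.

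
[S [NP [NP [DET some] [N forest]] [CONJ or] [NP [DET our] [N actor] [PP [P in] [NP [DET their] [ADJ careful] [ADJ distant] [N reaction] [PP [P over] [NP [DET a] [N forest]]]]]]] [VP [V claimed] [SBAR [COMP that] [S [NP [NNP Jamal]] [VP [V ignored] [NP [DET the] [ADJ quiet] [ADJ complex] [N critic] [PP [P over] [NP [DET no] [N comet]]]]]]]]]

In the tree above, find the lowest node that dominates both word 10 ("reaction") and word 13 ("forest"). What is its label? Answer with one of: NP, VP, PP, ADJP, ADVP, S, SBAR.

Both words fall inside [NP their careful distant reaction over a forest] (words 7–13), and no smaller constituent contains them both. Label: NP.

NP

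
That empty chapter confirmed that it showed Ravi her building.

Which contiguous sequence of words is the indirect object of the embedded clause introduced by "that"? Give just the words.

Ravi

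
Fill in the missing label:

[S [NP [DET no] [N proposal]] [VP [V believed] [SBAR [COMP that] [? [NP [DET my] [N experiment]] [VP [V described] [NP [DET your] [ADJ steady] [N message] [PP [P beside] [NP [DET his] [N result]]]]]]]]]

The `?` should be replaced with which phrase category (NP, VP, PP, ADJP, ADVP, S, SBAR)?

S

The `?` node immediately contains: NP, VP. That is the internal structure of a clause, so the label is S.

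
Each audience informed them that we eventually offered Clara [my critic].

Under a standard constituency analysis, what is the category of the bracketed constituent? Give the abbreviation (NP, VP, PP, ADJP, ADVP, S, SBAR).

NP

"critic" is the head of the bracketed span, so the span is a noun phrase: NP.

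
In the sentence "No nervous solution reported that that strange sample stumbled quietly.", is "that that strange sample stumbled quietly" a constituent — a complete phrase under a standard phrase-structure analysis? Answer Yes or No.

Yes

"that that strange sample stumbled quietly" is exactly the subordinate clause [SBAR that that strange sample stumbled quietly], a complete constituent.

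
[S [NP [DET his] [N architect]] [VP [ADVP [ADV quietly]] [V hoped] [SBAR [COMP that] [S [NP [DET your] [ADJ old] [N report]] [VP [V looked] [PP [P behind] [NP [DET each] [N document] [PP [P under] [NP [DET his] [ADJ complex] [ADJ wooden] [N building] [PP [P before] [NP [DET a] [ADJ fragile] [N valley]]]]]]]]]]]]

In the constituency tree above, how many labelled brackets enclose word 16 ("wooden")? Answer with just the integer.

The word sits inside ADJ, which is inside NP, inside PP, inside NP, inside PP, inside VP, inside S, inside SBAR, inside VP, inside S — 10 brackets in all.

10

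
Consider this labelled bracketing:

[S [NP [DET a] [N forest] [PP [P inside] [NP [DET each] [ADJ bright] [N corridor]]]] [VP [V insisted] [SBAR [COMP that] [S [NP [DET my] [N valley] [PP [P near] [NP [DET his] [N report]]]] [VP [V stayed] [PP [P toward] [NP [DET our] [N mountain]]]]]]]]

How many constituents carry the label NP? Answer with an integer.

The NP constituents are: [NP a forest inside each bright corridor]; [NP each bright corridor]; [NP my valley near his report]; [NP his report]; [NP our mountain]. Total: 5.

5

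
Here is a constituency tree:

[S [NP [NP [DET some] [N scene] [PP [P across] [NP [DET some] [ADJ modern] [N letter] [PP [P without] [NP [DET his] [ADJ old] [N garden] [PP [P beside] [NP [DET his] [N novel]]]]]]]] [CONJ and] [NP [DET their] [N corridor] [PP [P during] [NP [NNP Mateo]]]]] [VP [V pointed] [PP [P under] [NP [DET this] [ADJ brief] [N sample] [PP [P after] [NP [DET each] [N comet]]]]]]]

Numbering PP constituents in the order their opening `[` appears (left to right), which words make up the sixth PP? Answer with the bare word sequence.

after each comet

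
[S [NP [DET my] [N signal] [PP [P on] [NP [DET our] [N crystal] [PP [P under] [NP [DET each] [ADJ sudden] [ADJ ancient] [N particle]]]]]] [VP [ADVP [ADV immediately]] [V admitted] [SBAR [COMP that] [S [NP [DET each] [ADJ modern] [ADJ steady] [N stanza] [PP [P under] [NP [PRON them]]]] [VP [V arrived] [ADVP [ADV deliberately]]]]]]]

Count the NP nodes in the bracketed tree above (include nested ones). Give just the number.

5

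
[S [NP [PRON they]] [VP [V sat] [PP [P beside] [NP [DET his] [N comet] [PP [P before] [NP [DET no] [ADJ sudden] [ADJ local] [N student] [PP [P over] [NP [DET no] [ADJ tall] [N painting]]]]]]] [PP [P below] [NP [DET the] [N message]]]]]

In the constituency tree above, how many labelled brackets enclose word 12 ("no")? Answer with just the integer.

Counting open brackets not yet closed at "no": [S [VP [PP [NP [PP [NP [PP [NP [DET = 9.

9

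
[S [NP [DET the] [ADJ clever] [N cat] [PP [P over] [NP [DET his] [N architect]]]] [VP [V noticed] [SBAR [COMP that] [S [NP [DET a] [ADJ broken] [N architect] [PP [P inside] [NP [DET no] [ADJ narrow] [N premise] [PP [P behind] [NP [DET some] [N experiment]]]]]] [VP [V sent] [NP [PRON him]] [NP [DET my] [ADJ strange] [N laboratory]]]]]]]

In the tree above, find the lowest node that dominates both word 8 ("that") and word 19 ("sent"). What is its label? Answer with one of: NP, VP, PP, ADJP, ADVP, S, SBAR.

SBAR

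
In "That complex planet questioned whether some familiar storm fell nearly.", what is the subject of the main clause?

that complex planet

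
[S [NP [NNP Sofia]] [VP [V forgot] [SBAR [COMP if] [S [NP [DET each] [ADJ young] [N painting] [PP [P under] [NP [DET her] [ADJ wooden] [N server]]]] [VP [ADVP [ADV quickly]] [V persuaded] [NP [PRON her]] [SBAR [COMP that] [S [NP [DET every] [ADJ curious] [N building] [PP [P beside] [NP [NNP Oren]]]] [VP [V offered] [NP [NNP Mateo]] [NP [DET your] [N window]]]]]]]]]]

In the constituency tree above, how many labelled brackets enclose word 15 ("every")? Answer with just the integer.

Counting open brackets not yet closed at "every": [S [VP [SBAR [S [VP [SBAR [S [NP [DET = 9.

9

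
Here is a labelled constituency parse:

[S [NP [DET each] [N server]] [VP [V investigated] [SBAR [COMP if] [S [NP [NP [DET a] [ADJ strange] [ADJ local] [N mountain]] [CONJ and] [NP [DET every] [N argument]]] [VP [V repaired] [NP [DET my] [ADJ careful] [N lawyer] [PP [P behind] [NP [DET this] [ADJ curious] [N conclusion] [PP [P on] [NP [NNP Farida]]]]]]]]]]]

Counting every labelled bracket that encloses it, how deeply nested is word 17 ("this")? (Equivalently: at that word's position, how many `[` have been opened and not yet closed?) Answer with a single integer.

Counting open brackets not yet closed at "this": [S [VP [SBAR [S [VP [NP [PP [NP [DET = 9.

9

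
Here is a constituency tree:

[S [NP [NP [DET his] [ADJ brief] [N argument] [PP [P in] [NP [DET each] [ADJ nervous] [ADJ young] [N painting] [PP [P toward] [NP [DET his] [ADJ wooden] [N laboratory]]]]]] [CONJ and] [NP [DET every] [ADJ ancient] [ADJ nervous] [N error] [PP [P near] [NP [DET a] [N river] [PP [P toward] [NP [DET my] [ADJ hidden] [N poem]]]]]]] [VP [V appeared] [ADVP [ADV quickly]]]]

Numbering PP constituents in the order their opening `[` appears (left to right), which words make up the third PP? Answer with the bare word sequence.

near a river toward my hidden poem

Opening `[PP` markers occur at word positions 4, 9, 18, 21; the third of these opens the constituent [PP near a river toward my hidden poem].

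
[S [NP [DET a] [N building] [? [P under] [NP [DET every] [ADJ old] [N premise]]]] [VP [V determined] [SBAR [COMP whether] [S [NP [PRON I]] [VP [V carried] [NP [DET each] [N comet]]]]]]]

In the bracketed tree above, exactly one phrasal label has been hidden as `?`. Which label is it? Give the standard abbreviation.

A constituent whose immediate children are P 'under', NP is a prepositional phrase: PP.

PP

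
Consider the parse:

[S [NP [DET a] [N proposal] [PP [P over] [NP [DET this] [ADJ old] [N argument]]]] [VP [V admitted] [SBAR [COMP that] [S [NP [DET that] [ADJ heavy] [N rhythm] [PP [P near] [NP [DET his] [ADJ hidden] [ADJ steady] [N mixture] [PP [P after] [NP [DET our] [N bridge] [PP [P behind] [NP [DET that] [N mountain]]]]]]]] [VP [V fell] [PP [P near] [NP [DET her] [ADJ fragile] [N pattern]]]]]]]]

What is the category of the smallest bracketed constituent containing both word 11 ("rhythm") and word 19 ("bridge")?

NP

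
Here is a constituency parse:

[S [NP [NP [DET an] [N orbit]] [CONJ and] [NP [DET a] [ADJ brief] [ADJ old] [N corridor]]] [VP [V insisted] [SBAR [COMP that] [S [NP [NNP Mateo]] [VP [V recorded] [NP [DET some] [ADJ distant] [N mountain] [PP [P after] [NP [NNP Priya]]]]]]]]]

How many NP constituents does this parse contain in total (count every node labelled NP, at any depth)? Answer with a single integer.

The NP constituents are: [NP an orbit and a brief old corridor]; [NP an orbit]; [NP a brief old corridor]; [NP Mateo]; [NP some distant mountain after Priya]; [NP Priya]. Total: 6.

6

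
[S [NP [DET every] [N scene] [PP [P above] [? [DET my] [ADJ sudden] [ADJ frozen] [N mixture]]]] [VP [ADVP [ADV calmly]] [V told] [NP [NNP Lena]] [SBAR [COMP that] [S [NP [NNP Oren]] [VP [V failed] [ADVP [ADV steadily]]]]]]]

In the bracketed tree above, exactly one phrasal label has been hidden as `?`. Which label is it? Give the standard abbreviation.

The `?` node immediately contains: DET 'my', ADJ 'sudden', ADJ 'frozen', N 'mixture'. That is the internal structure of a noun phrase, so the label is NP.

NP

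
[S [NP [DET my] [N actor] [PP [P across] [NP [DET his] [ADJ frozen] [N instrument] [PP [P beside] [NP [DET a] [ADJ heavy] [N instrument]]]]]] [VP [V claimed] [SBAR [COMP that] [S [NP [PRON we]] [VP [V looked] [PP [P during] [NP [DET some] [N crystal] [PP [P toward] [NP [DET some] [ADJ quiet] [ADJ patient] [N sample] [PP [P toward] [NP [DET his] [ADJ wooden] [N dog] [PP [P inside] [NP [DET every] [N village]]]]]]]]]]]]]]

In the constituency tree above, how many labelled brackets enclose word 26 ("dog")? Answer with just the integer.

The word sits inside N, which is inside NP, inside PP, inside NP, inside PP, inside NP, inside PP, inside VP, inside S, inside SBAR, inside VP, inside S — 12 brackets in all.

12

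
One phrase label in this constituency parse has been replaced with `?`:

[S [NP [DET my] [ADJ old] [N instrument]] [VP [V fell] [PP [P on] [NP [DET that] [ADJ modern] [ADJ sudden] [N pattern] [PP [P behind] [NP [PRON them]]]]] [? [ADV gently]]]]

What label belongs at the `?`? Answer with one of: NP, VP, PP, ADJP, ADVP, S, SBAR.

ADVP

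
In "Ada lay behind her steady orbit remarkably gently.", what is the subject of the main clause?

Ada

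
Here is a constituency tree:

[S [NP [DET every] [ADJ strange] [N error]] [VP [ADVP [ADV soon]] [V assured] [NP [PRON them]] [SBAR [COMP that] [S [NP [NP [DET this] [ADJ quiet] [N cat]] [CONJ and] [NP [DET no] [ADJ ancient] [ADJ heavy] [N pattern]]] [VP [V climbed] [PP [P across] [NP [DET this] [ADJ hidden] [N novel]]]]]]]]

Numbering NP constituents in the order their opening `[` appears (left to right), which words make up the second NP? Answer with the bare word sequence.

them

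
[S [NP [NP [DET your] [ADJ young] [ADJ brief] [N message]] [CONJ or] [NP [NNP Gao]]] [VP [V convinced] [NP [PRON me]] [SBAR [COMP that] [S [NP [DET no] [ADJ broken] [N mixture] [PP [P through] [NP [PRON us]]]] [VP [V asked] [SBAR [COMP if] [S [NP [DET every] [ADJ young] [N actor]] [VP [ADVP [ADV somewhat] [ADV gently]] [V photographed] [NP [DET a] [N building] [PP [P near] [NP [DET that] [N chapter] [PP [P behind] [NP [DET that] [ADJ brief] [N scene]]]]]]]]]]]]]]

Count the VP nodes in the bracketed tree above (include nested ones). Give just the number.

Scanning left to right, an opening `[VP` appears at word positions 7, 15, 20 — 3 in total.

3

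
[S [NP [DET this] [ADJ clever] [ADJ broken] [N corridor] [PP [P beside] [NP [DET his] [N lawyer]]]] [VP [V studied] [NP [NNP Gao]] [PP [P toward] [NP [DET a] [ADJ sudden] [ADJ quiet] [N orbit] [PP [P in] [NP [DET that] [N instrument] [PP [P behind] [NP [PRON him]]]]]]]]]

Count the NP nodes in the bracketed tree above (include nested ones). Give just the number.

6

Scanning left to right, an opening `[NP` appears at word positions 1, 6, 9, 11, 16, 19 — 6 in total.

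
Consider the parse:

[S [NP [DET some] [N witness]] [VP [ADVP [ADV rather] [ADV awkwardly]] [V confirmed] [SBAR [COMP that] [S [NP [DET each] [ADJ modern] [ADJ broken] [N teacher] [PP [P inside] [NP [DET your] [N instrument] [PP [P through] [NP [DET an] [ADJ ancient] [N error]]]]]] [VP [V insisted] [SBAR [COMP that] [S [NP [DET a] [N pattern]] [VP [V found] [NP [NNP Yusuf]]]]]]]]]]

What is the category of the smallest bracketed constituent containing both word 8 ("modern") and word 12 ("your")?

The smallest bracket enclosing both words is [NP each modern broken teacher inside your instrument through an ancient error], so the label is NP.

NP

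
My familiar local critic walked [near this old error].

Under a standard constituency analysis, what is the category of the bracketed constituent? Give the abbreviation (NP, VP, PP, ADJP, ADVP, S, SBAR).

PP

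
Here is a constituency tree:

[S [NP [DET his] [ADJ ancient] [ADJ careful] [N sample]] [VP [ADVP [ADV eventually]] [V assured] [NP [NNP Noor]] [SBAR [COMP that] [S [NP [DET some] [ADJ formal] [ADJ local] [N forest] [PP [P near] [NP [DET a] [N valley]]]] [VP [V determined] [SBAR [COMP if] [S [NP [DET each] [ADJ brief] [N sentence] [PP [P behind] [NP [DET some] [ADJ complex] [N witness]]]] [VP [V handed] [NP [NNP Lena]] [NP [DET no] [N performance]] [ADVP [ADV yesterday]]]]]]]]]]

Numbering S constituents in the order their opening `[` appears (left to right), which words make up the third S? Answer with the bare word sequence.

each brief sentence behind some complex witness handed Lena no performance yesterday

Opening `[S` markers occur at word positions 1, 9, 18; the third of these opens the constituent [S each brief sentence behind some complex witness handed Lena no performance yesterday].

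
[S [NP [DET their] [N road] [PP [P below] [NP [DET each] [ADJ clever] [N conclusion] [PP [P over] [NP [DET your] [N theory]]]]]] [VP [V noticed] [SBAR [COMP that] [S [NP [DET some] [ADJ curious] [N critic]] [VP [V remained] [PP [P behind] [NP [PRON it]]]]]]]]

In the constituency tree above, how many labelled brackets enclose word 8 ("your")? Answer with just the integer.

7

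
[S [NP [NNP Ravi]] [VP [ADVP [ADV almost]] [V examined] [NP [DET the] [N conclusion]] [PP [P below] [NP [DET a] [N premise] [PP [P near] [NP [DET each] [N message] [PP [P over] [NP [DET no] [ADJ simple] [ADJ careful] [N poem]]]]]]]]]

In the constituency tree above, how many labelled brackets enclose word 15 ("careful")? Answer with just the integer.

Counting open brackets not yet closed at "careful": [S [VP [PP [NP [PP [NP [PP [NP [ADJ = 9.

9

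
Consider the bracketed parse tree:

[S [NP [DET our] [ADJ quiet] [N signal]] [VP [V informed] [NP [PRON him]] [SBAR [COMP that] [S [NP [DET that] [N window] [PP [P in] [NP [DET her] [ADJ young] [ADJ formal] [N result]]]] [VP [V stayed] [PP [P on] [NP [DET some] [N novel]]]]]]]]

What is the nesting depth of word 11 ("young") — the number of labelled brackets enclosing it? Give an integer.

Path from the root down to the word: S → VP → SBAR → S → NP → PP → NP → ADJ. That is 8 enclosing brackets.

8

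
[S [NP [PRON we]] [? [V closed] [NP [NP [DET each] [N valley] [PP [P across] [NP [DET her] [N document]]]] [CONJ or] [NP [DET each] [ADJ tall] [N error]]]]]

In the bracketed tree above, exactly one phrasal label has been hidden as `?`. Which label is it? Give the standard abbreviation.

The `?` node immediately contains: V 'closed', NP. That is the internal structure of a verb phrase, so the label is VP.

VP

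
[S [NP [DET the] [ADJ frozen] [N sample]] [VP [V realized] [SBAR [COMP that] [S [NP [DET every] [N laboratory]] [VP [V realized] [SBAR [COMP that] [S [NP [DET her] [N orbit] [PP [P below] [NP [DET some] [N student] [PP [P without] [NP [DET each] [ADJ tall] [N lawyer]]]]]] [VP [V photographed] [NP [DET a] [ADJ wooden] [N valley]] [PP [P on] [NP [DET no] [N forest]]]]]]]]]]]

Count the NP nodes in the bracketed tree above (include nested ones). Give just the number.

Listing each NP by its span: [NP the frozen sample]; [NP every laboratory]; [NP her orbit below some student without each tall lawyer]; [NP some student without each tall lawyer]; [NP each tall lawyer]; [NP a wooden valley] … — that makes 7.

7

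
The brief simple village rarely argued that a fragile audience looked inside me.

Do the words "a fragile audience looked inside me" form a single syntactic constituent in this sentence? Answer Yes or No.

"a fragile audience looked inside me" is exactly the clause [S a fragile audience looked inside me], a complete constituent.

Yes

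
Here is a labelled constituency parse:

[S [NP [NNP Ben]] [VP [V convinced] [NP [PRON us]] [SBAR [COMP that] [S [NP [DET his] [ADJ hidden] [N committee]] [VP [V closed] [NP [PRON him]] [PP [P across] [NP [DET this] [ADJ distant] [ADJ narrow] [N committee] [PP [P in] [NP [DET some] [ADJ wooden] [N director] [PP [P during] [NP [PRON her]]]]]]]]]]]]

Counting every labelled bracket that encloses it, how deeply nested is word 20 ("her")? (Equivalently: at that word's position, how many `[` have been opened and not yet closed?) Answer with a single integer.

12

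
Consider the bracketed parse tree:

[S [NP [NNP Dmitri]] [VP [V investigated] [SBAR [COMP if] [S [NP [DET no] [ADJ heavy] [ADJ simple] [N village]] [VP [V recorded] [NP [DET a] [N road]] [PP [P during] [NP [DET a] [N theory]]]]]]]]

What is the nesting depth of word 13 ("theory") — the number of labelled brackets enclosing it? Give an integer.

8

The word sits inside N, which is inside NP, inside PP, inside VP, inside S, inside SBAR, inside VP, inside S — 8 brackets in all.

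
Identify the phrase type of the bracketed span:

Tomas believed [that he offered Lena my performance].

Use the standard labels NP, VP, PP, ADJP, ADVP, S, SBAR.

SBAR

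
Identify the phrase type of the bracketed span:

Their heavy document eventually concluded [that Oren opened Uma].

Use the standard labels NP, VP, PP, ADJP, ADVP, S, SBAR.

SBAR

"that" is the head of the bracketed span, so the span is a subordinate clause: SBAR.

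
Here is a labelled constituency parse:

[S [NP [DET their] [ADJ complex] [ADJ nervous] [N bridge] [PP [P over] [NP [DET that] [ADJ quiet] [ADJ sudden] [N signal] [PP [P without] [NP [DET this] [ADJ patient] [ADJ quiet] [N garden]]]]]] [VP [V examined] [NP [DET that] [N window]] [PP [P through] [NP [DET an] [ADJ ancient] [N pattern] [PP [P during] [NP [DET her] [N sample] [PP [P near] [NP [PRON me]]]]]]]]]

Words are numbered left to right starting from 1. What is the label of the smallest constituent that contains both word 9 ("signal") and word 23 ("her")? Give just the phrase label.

S

Both words fall inside [S their complex nervous bridge over that quiet sudden signal without this patient quiet garden examined that window through an ancient pattern during her sample near me] (words 1–26), and no smaller constituent contains them both. Label: S.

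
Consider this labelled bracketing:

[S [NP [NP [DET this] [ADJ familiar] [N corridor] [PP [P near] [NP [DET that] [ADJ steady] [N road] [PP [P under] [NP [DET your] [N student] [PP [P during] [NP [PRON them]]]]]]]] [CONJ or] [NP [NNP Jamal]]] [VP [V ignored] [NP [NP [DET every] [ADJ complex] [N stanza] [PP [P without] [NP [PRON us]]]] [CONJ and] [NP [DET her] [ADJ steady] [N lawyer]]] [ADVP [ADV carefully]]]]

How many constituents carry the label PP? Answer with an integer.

Scanning left to right, an opening `[PP` appears at word positions 4, 8, 11, 19 — 4 in total.

4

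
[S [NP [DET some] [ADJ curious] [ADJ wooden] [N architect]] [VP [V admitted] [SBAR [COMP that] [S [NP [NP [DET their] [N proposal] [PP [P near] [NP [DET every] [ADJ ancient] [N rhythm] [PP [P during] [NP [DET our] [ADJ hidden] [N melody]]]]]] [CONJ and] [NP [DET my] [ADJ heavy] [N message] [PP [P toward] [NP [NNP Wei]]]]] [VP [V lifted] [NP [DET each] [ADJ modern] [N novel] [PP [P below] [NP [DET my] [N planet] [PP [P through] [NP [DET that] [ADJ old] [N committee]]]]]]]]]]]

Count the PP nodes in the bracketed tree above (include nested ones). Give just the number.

5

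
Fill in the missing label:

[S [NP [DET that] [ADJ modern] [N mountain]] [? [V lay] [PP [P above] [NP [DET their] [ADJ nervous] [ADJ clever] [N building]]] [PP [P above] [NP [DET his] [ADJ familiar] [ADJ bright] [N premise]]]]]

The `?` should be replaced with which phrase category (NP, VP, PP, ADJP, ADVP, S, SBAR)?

VP

A constituent whose immediate children are V 'lay', PP, PP is a verb phrase: VP.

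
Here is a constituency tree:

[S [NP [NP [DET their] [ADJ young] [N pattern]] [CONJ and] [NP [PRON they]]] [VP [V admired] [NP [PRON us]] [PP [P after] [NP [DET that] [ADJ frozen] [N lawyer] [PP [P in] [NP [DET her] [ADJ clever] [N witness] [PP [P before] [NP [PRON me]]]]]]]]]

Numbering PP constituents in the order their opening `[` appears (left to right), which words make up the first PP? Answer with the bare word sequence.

after that frozen lawyer in her clever witness before me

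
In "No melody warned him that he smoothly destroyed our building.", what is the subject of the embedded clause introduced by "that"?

The subject of the embedded clause introduced by "that" is the NP immediately before the verb "destroyed": "he".

he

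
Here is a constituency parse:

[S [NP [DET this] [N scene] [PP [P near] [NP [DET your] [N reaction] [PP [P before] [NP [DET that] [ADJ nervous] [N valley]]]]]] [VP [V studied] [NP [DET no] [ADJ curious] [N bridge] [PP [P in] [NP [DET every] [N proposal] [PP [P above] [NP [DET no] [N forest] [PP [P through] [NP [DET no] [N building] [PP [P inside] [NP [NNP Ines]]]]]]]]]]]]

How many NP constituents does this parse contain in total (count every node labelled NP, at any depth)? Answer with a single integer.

The NP constituents are: [NP this scene near your reaction before that nervous valley]; [NP your reaction before that nervous valley]; [NP that nervous valley]; [NP no curious bridge in every proposal above no forest through no building inside Ines]; [NP every proposal above no forest through no building inside Ines]; [NP no forest through no building inside Ines] …. Total: 8.

8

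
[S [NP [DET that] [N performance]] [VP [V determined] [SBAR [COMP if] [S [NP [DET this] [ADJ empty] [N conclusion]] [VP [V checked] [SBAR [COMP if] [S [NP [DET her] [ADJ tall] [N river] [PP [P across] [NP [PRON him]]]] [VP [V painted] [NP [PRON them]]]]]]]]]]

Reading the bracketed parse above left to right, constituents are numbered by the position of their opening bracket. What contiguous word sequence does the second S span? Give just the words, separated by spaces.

this empty conclusion checked if her tall river across him painted them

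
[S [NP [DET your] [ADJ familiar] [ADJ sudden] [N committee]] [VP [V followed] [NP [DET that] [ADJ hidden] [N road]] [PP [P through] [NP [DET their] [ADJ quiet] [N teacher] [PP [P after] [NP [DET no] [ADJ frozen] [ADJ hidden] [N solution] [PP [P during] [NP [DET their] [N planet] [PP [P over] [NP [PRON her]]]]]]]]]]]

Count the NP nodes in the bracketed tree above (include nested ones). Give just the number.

6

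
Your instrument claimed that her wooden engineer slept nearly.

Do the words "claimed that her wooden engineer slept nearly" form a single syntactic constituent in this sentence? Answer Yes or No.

Yes

"claimed that her wooden engineer slept nearly" is exactly the verb phrase [VP claimed that her wooden engineer slept nearly], a complete constituent.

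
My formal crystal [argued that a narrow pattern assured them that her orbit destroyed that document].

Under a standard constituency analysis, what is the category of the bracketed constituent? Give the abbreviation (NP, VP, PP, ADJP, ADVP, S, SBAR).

VP

The bracketed span "argued that a narrow pattern assured them that her orbit destroyed that document" is headed by "argued", making it a verb phrase (VP).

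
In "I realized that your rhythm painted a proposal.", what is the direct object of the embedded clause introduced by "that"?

a proposal

The verb of the embedded clause introduced by "that" is "painted"; its direct object is the NP "a proposal".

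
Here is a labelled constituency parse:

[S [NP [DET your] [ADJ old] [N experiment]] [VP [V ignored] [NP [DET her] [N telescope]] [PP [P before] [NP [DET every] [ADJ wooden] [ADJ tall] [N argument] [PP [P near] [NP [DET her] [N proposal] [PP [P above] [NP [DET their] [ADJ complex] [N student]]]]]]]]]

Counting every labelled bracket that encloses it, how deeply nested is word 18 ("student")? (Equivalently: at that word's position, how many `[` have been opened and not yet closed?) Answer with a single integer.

9

Counting open brackets not yet closed at "student": [S [VP [PP [NP [PP [NP [PP [NP [N = 9.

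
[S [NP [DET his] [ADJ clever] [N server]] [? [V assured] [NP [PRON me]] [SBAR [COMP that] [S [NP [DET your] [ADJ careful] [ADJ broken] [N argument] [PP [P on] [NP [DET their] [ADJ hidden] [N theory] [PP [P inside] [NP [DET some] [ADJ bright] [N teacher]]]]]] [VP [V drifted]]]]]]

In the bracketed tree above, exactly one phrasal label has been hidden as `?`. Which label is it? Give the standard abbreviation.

VP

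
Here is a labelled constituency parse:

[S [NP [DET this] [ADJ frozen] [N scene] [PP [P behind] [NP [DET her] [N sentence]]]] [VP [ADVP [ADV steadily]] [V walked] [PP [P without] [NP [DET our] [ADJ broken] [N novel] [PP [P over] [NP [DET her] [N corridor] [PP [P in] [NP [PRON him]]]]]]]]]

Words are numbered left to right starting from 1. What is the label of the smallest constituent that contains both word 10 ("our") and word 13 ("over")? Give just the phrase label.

NP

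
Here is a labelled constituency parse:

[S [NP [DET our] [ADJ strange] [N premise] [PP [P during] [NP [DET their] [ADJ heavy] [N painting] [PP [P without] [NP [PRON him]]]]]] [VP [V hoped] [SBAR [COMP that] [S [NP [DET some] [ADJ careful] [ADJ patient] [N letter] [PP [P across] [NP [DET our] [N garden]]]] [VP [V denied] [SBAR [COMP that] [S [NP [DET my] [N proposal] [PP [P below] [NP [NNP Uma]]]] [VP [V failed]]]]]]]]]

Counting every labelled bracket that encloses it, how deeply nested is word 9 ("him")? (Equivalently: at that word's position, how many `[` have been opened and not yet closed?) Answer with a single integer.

7

Counting open brackets not yet closed at "him": [S [NP [PP [NP [PP [NP [PRON = 7.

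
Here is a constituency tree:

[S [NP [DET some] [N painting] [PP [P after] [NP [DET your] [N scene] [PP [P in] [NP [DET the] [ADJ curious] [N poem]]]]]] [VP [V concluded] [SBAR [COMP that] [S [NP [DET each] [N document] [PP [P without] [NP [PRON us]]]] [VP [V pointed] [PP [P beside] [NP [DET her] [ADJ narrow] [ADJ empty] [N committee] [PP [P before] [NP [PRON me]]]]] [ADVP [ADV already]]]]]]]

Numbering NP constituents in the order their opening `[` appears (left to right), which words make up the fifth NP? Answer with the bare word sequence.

us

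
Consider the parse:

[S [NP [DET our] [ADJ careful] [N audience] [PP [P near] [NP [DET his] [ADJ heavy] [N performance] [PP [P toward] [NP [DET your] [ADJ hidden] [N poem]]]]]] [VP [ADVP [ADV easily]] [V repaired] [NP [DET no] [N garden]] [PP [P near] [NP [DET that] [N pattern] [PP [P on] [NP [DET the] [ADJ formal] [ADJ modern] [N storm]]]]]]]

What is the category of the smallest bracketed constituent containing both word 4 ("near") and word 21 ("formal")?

S

Word 4 lies under S → NP → PP → P; word 21 lies under S → VP → PP → NP → PP → NP → ADJ. The lowest shared node is the S.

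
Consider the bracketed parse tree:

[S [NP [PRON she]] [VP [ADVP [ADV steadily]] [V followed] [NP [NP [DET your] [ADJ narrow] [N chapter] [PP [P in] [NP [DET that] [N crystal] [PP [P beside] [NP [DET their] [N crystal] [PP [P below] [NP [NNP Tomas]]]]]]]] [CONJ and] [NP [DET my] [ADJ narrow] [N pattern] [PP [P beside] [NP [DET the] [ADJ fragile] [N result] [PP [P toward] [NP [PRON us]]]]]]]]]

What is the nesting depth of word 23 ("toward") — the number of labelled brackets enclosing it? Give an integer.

Counting open brackets not yet closed at "toward": [S [VP [NP [NP [PP [NP [PP [P = 8.

8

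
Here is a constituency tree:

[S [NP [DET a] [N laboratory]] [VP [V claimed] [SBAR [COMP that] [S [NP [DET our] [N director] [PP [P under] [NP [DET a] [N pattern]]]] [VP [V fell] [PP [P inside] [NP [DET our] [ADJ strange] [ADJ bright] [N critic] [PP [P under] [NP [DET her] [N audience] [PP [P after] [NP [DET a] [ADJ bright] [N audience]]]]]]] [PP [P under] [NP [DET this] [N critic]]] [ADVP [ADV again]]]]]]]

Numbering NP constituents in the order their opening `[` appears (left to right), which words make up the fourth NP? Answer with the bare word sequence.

our strange bright critic under her audience after a bright audience

In left-to-right order the NP constituents are "a laboratory"; "our director under a pattern"; "a pattern"; "our strange bright critic under her audience after a bright audience"; "her audience after a bright audience"; "a bright audience"; "this critic". Number 4 is "our strange bright critic under her audience after a bright audience".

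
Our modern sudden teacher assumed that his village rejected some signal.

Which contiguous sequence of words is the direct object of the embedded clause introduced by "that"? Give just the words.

"rejected" heads the VP of the embedded clause introduced by "that", and "some signal" is its direct object.

some signal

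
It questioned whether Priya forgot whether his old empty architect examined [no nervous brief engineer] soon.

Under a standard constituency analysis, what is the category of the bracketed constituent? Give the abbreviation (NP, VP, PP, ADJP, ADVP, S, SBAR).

NP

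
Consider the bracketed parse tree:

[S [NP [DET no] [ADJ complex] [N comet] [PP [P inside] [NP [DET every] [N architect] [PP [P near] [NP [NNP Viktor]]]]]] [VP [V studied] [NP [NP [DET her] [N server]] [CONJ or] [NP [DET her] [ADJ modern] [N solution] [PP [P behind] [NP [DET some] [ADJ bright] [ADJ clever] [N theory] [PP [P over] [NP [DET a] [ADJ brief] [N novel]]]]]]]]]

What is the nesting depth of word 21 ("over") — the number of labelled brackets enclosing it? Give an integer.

8

Counting open brackets not yet closed at "over": [S [VP [NP [NP [PP [NP [PP [P = 8.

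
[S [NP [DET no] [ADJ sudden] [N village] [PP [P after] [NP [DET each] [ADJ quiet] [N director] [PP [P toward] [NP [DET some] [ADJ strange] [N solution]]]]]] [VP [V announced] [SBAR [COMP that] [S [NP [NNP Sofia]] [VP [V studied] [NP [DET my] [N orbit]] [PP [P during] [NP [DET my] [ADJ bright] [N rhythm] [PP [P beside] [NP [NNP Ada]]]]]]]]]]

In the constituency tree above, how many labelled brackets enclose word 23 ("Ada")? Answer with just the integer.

10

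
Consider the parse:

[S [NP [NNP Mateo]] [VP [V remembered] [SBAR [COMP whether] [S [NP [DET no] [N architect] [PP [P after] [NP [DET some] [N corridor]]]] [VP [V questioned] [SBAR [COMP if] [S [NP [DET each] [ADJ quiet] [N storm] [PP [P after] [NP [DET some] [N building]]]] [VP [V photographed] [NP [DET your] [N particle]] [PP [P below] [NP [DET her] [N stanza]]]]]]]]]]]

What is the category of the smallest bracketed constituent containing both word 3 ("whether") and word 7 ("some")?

The smallest bracket enclosing both words is [SBAR whether no architect after some corridor questioned if each quiet storm after some building photographed your particle below her stanza], so the label is SBAR.

SBAR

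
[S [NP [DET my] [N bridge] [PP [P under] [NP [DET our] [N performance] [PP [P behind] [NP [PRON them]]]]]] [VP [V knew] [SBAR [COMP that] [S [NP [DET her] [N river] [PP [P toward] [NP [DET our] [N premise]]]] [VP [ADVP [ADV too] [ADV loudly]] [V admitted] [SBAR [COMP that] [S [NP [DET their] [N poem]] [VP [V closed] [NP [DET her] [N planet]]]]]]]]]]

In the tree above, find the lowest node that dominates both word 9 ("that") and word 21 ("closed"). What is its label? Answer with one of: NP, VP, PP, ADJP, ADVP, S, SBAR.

SBAR

Word 9 lies under S → VP → SBAR → COMP; word 21 lies under S → VP → SBAR → S → VP → SBAR → S → VP → V. The lowest shared node is the SBAR.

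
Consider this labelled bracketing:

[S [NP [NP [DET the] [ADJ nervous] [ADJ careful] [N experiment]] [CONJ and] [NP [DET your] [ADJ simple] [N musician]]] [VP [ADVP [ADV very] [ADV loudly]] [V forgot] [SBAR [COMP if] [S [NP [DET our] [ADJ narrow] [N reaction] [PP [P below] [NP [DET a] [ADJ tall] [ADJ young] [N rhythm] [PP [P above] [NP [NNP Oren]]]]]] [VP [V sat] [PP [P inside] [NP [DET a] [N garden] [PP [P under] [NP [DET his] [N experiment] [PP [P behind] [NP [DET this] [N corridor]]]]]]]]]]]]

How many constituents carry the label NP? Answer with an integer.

9

The NP constituents are: [NP the nervous careful experiment and your simple musician]; [NP the nervous careful experiment]; [NP your simple musician]; [NP our narrow reaction below a tall young rhythm above Oren]; [NP a tall young rhythm above Oren]; [NP Oren] …. Total: 9.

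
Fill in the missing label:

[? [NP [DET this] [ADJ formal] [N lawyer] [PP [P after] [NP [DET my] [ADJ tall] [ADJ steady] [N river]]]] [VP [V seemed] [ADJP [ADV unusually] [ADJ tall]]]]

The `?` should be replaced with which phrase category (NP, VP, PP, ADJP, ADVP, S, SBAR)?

A constituent whose immediate children are NP, VP is a clause: S.

S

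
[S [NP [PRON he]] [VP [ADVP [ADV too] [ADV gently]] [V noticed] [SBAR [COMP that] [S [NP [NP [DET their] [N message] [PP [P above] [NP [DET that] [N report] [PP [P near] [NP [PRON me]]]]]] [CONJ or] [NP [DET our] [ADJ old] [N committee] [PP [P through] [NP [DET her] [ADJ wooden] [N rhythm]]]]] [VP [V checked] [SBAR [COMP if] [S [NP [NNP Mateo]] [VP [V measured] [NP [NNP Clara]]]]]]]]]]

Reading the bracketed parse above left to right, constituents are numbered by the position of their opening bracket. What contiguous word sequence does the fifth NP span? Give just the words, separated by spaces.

me

Opening `[NP` markers occur at word positions 1, 6, 6, 9, 12, 14, 18, 23, 25; the fifth of these opens the constituent [NP me].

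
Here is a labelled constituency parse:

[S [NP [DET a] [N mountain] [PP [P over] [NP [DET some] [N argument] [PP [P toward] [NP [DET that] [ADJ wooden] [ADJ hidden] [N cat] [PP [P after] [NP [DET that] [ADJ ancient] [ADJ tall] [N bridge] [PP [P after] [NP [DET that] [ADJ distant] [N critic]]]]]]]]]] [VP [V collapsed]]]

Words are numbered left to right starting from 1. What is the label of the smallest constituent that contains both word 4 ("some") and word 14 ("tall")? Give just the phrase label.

The smallest bracket enclosing both words is [NP some argument toward that wooden hidden cat after that ancient tall bridge after that distant critic], so the label is NP.

NP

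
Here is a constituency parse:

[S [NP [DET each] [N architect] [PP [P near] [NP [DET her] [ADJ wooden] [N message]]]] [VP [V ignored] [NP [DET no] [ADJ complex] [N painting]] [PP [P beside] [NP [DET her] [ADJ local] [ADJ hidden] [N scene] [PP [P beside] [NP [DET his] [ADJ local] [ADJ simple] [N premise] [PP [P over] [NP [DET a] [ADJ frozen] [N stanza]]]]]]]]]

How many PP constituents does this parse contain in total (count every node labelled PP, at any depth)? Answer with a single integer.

The PP constituents are: [PP near her wooden message]; [PP beside her local hidden scene beside his local simple premise over a frozen stanza]; [PP beside his local simple premise over a frozen stanza]; [PP over a frozen stanza]. Total: 4.

4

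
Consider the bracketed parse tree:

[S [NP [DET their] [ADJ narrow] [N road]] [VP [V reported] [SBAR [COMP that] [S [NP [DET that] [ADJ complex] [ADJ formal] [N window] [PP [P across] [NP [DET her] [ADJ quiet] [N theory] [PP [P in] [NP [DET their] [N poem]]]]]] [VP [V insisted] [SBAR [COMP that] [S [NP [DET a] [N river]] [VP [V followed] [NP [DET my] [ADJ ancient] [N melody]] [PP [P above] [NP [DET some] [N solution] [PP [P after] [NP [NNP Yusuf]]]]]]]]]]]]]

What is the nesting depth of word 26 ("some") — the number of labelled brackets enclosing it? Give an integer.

11

Path from the root down to the word: S → VP → SBAR → S → VP → SBAR → S → VP → PP → NP → DET. That is 11 enclosing brackets.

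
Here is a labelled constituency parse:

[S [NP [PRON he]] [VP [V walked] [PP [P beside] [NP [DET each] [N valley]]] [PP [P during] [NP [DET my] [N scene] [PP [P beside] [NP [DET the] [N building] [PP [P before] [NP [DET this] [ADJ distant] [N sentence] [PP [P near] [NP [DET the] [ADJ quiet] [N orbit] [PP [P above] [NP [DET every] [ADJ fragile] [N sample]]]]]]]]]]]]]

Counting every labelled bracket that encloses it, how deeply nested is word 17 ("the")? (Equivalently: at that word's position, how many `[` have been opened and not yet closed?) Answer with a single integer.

Counting open brackets not yet closed at "the": [S [VP [PP [NP [PP [NP [PP [NP [PP [NP [DET = 11.

11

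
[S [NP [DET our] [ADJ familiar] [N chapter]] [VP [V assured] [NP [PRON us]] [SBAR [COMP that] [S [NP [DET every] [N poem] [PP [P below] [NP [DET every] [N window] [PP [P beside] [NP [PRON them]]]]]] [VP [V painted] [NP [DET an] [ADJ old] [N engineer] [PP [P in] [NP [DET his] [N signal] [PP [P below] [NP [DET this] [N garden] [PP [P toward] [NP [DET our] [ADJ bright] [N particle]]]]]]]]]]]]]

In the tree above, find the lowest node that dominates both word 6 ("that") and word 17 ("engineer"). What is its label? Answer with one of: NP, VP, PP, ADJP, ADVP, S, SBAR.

SBAR

The smallest bracket enclosing both words is [SBAR that every poem below every window beside them painted an old engineer in his signal below this garden toward our bright particle], so the label is SBAR.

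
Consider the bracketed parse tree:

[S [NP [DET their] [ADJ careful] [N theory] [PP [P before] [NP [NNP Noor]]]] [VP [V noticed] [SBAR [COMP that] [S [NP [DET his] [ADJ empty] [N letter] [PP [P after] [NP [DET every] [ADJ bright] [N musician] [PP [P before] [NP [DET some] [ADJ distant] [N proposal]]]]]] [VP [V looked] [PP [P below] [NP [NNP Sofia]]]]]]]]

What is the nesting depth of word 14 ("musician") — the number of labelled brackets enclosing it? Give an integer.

8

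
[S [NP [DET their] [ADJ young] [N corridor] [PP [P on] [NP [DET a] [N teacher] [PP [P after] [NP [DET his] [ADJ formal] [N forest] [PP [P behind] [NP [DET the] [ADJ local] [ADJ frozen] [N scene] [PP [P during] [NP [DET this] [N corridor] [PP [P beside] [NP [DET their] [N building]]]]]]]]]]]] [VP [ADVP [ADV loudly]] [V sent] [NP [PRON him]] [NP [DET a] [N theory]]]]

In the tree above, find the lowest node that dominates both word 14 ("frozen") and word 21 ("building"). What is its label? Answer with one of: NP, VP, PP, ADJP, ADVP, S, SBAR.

The smallest bracket enclosing both words is [NP the local frozen scene during this corridor beside their building], so the label is NP.

NP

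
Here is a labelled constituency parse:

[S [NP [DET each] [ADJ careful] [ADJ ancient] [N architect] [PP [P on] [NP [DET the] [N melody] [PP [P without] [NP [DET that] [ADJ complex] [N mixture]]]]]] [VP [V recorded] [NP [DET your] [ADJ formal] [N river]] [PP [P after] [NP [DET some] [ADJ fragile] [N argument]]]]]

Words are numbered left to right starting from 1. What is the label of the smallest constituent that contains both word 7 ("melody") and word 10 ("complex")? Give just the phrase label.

Word 7 lies under S → NP → PP → NP → N; word 10 lies under S → NP → PP → NP → PP → NP → ADJ. The lowest shared node is the NP.

NP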